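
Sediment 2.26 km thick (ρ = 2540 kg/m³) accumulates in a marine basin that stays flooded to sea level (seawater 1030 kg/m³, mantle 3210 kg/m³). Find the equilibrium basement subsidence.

Submarine loading: the sediment displaces seawater, and the subsidence is in turn flooded, so s (ρ_m − ρ_w) = t (ρ_sed − ρ_w).
s = 2.26 km × (2540 − 1030) / (3210 − 1030) = 1.57 km.

1.57 km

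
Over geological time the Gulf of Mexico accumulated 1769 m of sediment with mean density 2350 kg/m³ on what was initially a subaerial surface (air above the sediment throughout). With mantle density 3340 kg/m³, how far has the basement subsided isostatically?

1240 m

Subaerial load: s = t ρ_sed / ρ_m = 1769 m × 2350/3340 = 1240 m.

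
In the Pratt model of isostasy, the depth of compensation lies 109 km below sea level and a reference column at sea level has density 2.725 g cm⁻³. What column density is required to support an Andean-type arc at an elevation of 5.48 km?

2.59 g cm⁻³

Pratt balance: ρ_ref D = ρ (D + h).
ρ = ρ_ref D/(D + h) = 2.725 × 109 km/(109 km + 5.48 km) = 2.59 g cm⁻³.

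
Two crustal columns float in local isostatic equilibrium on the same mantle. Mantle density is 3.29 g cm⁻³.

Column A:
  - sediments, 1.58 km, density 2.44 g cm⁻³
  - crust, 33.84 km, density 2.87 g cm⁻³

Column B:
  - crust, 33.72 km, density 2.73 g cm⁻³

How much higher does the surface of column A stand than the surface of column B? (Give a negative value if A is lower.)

−1.01 km

For any compensation level in the mantle, the mantle terms cancel and isostasy reduces to e = (Σt_A − Σt_B) − (Σ(ρt)_A − Σ(ρt)_B) / ρ_m.
Σt_A = 35.42 km; Σt_B = 33.72 km; Σ(ρt)_A = 100.976; Σ(ρt)_B = 92.0556 (in km·g cm⁻³).
e = (35.42 − 33.72) − (100.976 − 92.0556) / 3.29 = −1.01 km.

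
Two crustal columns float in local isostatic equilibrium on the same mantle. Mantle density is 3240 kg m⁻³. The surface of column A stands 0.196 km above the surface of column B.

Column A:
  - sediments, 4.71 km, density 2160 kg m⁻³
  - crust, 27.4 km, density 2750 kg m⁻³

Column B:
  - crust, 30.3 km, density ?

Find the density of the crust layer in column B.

2650 kg m⁻³

Take the compensation level at the base of the deeper column (depth z_c below the surface of column A) and equate Σ ρ_i t_i down to z_c; mantle fills any gap and the z_c terms cancel.
Column A: 4.71×2160 + 27.4×2750 + (z_c − 32.11)×3240
Column B: 0.196×0 + 30.3×ρ + (z_c − 0.196 − 30.3)×3240
The z_c×3240 term appears on both sides and cancels. Collect the known terms of each column as K = Σ(ρt)_known − 3240 × (depth of known layers): K_A = 85523.6 − 3240×32.11 = −18512.8; K_B = 0 − 3240×(0.196 + 30.3) = −98807.04.
Balance: K_A = K_B + 30.3×ρ, so ρ = (K_A − K_B)/30.3 = 80294.2/30.3 = 2650 kg m⁻³.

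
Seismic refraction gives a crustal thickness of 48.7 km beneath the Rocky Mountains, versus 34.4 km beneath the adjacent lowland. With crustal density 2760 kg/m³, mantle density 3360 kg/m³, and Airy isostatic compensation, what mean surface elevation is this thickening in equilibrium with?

Excess crust Δ = 48.7 km − 34.4 km = 14.3 km, split between elevation h and root r with h + r = Δ.
Airy balance ρ_c h = (ρ_m − ρ_c) r gives r = h ρ_c/(ρ_m − ρ_c), so h (1 + ρ_c/(ρ_m − ρ_c)) = Δ, i.e. h = Δ (ρ_m − ρ_c)/ρ_m.
h = 14.3 km × 600/3360 = 2.55 km.

2.55 km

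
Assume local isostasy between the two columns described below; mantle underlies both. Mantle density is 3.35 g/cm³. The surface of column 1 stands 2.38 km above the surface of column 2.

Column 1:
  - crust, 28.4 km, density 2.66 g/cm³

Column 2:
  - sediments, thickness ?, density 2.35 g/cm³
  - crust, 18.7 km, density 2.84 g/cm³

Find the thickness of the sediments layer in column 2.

2.09 km

Take the compensation level at the base of the deeper column (depth z_c below the surface of column 1) and equate Σ ρ_i t_i down to z_c; mantle fills any gap and the z_c terms cancel.
Column 1: 28.4×2.66 + (z_c − 28.4)×3.35
Column 2: 2.38×0 + x×2.35 + 18.7×2.84 + (z_c − 2.38 − 18.7 − x)×3.35
The z_c×3.35 term appears on both sides and cancels. Collect the known terms of each column as K = Σ(ρt)_known − 3.35 × (depth of known layers): K_1 = 75.544 − 3.35×28.4 = −19.596; K_2 = 53.108 − 3.35×(2.38 + 18.7) = −17.51.
Balance: K_1 = K_2 − x×(3.35 − 2.35), so x = (K_2 − K_1)/(3.35 − 2.35) = 2.086/1 = 2.09 km.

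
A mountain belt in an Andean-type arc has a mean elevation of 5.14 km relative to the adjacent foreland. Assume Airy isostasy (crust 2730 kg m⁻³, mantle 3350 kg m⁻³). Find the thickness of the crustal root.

In Airy isostatic equilibrium: the weight of the topography is balanced by the buoyancy of the root, ρ_c h = (ρ_m − ρ_c) r.
r = h · ρ_c / (ρ_m − ρ_c) = 5.14 km × 2730 / (3350 − 2730) = 22.6 km.

22.6 km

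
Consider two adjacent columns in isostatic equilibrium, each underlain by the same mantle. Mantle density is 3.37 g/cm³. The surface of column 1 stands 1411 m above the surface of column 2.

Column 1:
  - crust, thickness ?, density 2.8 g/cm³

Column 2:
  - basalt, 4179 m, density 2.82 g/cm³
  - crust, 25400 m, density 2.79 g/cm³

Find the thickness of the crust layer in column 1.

Take the compensation level at the base of the deeper column (depth z_c below the surface of column 1) and equate Σ ρ_i t_i down to z_c; mantle fills any gap and the z_c terms cancel.
Column 1: x×2.8 + (z_c − 0 − x)×3.37
Column 2: 1411×0 + 4179×2.82 + 25400×2.79 + (z_c − 1411 − 29579)×3.37
The z_c×3.37 term appears on both sides and cancels. Collect the known terms of each column as K = Σ(ρt)_known − 3.37 × (depth of known layers): K_1 = 0 − 3.37×0 = 0; K_2 = 82650.78 − 3.37×(1411 + 29579) = −21785.52.
Balance: K_1 − x×(3.37 − 2.8) = K_2, so x = (K_1 − K_2)/(3.37 − 2.8) = 21785.5/0.57 = 38200 m.

38200 m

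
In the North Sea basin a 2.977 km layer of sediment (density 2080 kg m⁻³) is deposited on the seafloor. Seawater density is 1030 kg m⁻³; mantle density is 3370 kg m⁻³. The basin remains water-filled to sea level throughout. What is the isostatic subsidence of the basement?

1.34 km

Submarine loading: the sediment displaces seawater, and the subsidence is in turn flooded, so s (ρ_m − ρ_w) = t (ρ_sed − ρ_w).
s = 2.977 km × (2080 − 1030) / (3370 − 1030) = 1.34 km.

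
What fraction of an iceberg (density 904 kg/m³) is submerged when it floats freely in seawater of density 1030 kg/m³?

Submerged fraction = ρ_obj/ρ_fluid = 904/1030 = 87.8%.

87.8%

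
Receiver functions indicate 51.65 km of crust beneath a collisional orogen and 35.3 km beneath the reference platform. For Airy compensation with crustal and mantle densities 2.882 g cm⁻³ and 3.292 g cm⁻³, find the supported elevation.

2.04 km

Excess crust Δ = 51.65 km − 35.3 km = 16.35 km, split between elevation h and root r with h + r = Δ.
Airy balance ρ_c h = (ρ_m − ρ_c) r gives r = h ρ_c/(ρ_m − ρ_c), so h (1 + ρ_c/(ρ_m − ρ_c)) = Δ, i.e. h = Δ (ρ_m − ρ_c)/ρ_m.
h = 16.35 km × 0.41/3.292 = 2.04 km.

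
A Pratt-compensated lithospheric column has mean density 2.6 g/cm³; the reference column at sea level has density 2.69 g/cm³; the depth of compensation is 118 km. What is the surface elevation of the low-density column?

ρ_ref D = ρ (D + h) → h = D (ρ_ref − ρ)/ρ.
h = 118 km × (2.69 − 2.6)/2.6 = 4.08 km.

4.08 km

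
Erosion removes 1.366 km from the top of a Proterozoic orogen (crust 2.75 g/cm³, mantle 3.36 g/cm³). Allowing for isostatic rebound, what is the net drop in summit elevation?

0.248 km

Rebound u = e ρ_c/ρ_m = 1.366 km × 2.75/3.36 = 1.118 km.
Net surface drop = e − u = 1.366 km − 1.118 km = e (ρ_m − ρ_c)/ρ_m = 0.248 km.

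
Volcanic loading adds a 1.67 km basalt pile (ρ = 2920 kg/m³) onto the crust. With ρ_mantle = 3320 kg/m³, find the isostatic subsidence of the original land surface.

Subaerial loading: s = t ρ_load / ρ_m.
s = 1.67 km × 2920/3320 = 1.47 km.

1.47 km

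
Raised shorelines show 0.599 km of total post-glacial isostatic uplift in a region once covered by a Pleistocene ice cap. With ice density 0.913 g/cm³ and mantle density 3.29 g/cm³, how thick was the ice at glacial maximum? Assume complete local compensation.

u = t ρ_ice/ρ_m → t = u ρ_m/ρ_ice = 0.599 km × 3.29/0.913 = 2.16 km.

2.16 km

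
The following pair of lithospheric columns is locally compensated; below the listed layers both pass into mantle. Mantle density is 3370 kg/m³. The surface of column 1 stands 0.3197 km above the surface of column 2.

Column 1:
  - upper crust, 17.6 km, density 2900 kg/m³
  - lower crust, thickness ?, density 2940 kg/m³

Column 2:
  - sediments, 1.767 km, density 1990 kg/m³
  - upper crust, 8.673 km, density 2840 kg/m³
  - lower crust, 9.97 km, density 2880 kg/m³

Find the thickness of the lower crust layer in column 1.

11 km

Take the compensation level at the base of the deeper column (depth z_c below the surface of column 1) and equate Σ ρ_i t_i down to z_c; mantle fills any gap and the z_c terms cancel.
Column 1: 17.6×2900 + x×2940 + (z_c − 17.6 − x)×3370
Column 2: 0.3197×0 + 1.767×1990 + 8.673×2840 + 9.97×2880 + (z_c − 0.3197 − 20.41)×3370
The z_c×3370 term appears on both sides and cancels. Collect the known terms of each column as K = Σ(ρt)_known − 3370 × (depth of known layers): K_1 = 51040 − 3370×17.6 = −8272; K_2 = 56861.25 − 3370×(0.3197 + 20.41) = −12997.839.
Balance: K_1 − x×(3370 − 2940) = K_2, so x = (K_1 − K_2)/(3370 − 2940) = 4725.84/430 = 11 km.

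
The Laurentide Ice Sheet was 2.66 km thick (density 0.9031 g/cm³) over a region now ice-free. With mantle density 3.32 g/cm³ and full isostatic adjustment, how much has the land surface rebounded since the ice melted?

0.724 km

Removing the load lets mantle flow back in; uplift u satisfies ρ_ice t = ρ_m u.
u = t ρ_ice/ρ_m = 2.66 km × 0.9031/3.32 = 0.724 km.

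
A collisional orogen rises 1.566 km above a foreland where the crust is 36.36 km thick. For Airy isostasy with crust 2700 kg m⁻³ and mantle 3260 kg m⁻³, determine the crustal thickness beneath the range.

45.5 km

Root depth r = h ρ_c / (ρ_m − ρ_c) = 1.566 km × 2700 / 560 = 7.55 km.
Total thickness = T + h + r = 36.36 km + 1.566 km + 7.55 km = 45.5 km.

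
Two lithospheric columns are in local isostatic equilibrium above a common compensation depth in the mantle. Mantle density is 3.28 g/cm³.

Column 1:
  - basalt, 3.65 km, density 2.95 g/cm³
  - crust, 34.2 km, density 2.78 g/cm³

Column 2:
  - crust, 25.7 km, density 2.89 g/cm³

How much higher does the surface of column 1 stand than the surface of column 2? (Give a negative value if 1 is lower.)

2.52 km

For any compensation level in the mantle, the mantle terms cancel and isostasy reduces to e = (Σt_1 − Σt_2) − (Σ(ρt)_1 − Σ(ρt)_2) / ρ_m.
Σt_1 = 37.85 km; Σt_2 = 25.7 km; Σ(ρt)_1 = 105.8435; Σ(ρt)_2 = 74.273 (in km·g/cm³).
e = (37.85 − 25.7) − (105.8435 − 74.273) / 3.28 = 2.52 km.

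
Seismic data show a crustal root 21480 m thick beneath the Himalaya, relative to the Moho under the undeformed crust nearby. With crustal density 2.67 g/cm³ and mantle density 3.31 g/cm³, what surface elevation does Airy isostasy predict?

Isostatic balance requires: ρ_c h = (ρ_m − ρ_c) r.
h = r (ρ_m − ρ_c) / ρ_c = 21480 m × (3.31 − 2.67) / 2.67 = 5150 m.

5150 m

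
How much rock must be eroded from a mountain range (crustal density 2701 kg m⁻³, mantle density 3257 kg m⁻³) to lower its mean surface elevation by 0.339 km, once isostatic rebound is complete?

Net drop Δ = e − u = e − e ρ_c/ρ_m = e (ρ_m − ρ_c)/ρ_m.
e = Δ ρ_m/(ρ_m − ρ_c) = 0.339 km × 3257/556 = 1.99 km.

1.99 km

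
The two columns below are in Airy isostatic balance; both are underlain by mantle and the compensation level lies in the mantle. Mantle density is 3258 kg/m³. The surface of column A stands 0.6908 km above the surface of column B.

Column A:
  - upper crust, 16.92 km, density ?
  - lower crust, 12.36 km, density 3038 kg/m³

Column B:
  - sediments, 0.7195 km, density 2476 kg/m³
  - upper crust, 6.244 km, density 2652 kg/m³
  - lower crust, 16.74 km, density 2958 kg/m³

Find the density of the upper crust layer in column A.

2730 kg/m³

Take the compensation level at the base of the deeper column (depth z_c below the surface of column A) and equate Σ ρ_i t_i down to z_c; mantle fills any gap and the z_c terms cancel.
Column A: 16.92×ρ + 12.36×3038 + (z_c − 29.28)×3258
Column B: 0.6908×0 + 0.7195×2476 + 6.244×2652 + 16.74×2958 + (z_c − 0.6908 − 23.7035)×3258
The z_c×3258 term appears on both sides and cancels. Collect the known terms of each column as K = Σ(ρt)_known − 3258 × (depth of known layers): K_A = 37549.68 − 3258×29.28 = −57844.56; K_B = 67857.49 − 3258×(0.6908 + 23.7035) = −11619.1394.
Balance: K_A + 16.92×ρ = K_B, so ρ = (K_B − K_A)/16.92 = 46225.4/16.92 = 2730 kg/m³.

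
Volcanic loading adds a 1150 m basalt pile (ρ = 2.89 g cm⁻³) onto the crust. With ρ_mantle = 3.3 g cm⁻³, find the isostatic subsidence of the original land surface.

1010 m

Subaerial loading: s = t ρ_load / ρ_m.
s = 1150 m × 2.89/3.3 = 1010 m.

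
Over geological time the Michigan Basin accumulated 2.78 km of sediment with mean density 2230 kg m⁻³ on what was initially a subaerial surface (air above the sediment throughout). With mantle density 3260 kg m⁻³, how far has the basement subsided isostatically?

Subaerial load: s = t ρ_sed / ρ_m = 2.78 km × 2230/3260 = 1.9 km.

1.9 km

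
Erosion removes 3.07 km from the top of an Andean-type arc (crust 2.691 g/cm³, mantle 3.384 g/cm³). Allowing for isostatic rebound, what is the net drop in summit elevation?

0.629 km

Rebound u = e ρ_c/ρ_m = 3.07 km × 2.691/3.384 = 2.441 km.
Net surface drop = e − u = 3.07 km − 2.441 km = e (ρ_m − ρ_c)/ρ_m = 0.629 km.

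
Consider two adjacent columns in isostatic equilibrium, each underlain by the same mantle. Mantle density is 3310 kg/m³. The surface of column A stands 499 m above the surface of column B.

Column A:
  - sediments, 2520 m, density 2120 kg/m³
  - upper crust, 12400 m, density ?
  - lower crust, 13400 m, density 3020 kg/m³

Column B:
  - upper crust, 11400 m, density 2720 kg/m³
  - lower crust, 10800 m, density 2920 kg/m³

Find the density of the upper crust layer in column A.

Take the compensation level at the base of the deeper column (depth z_c below the surface of column A) and equate Σ ρ_i t_i down to z_c; mantle fills any gap and the z_c terms cancel.
Column A: 2520×2120 + 12400×ρ + 13400×3020 + (z_c − 28320)×3310
Column B: 499×0 + 11400×2720 + 10800×2920 + (z_c − 499 − 22200)×3310
The z_c×3310 term appears on both sides and cancels. Collect the known terms of each column as K = Σ(ρt)_known − 3310 × (depth of known layers): K_A = 45810400 − 3310×28320 = −47928800; K_B = 62544000 − 3310×(499 + 22200) = −12589690.
Balance: K_A + 12400×ρ = K_B, so ρ = (K_B − K_A)/12400 = 35339100/12400 = 2850 kg/m³.

2850 kg/m³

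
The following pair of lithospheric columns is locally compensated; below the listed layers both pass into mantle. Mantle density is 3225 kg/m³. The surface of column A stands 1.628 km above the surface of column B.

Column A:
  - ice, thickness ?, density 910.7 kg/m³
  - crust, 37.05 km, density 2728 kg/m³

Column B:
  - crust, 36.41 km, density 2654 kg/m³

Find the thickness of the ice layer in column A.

3.3 km

Take the compensation level at the base of the deeper column (depth z_c below the surface of column A) and equate Σ ρ_i t_i down to z_c; mantle fills any gap and the z_c terms cancel.
Column A: x×910.7 + 37.05×2728 + (z_c − 37.05 − x)×3225
Column B: 1.628×0 + 36.41×2654 + (z_c − 1.628 − 36.41)×3225
The z_c×3225 term appears on both sides and cancels. Collect the known terms of each column as K = Σ(ρt)_known − 3225 × (depth of known layers): K_A = 101072.4 − 3225×37.05 = −18413.85; K_B = 96632.14 − 3225×(1.628 + 36.41) = −26040.41.
Balance: K_A − x×(3225 − 910.7) = K_B, so x = (K_A − K_B)/(3225 − 910.7) = 7626.56/2314.3 = 3.3 km.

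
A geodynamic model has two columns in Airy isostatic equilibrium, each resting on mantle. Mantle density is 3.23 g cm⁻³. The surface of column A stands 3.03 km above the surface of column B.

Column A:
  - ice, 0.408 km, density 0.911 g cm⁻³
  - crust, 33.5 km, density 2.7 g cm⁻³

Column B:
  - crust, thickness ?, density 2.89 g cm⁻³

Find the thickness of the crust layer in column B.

Take the compensation level at the base of the deeper column (depth z_c below the surface of column A) and equate Σ ρ_i t_i down to z_c; mantle fills any gap and the z_c terms cancel.
Column A: 0.408×0.911 + 33.5×2.7 + (z_c − 33.908)×3.23
Column B: 3.03×0 + x×2.89 + (z_c − 3.03 − 0 − x)×3.23
The z_c×3.23 term appears on both sides and cancels. Collect the known terms of each column as K = Σ(ρt)_known − 3.23 × (depth of known layers): K_A = 90.821688 − 3.23×33.908 = −18.701152; K_B = 0 − 3.23×(3.03 + 0) = −9.7869.
Balance: K_A = K_B − x×(3.23 − 2.89), so x = (K_B − K_A)/(3.23 − 2.89) = 8.91425/0.34 = 26.2 km.

26.2 km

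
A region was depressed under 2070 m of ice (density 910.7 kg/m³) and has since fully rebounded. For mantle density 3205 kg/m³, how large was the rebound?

588 m

Removing the load lets mantle flow back in; uplift u satisfies ρ_ice t = ρ_m u.
u = t ρ_ice/ρ_m = 2070 m × 910.7/3205 = 588 m.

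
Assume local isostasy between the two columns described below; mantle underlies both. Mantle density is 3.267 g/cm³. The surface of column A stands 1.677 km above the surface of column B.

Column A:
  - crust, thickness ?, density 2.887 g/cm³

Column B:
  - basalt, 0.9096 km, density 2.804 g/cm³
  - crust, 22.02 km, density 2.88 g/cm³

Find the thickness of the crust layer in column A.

Take the compensation level at the base of the deeper column (depth z_c below the surface of column A) and equate Σ ρ_i t_i down to z_c; mantle fills any gap and the z_c terms cancel.
Column A: x×2.887 + (z_c − 0 − x)×3.267
Column B: 1.677×0 + 0.9096×2.804 + 22.02×2.88 + (z_c − 1.677 − 22.9296)×3.267
The z_c×3.267 term appears on both sides and cancels. Collect the known terms of each column as K = Σ(ρt)_known − 3.267 × (depth of known layers): K_A = 0 − 3.267×0 = 0; K_B = 65.9681184 − 3.267×(1.677 + 22.9296) = −14.4216438.
Balance: K_A − x×(3.267 − 2.887) = K_B, so x = (K_A − K_B)/(3.267 − 2.887) = 14.4216/0.38 = 38 km.

38 km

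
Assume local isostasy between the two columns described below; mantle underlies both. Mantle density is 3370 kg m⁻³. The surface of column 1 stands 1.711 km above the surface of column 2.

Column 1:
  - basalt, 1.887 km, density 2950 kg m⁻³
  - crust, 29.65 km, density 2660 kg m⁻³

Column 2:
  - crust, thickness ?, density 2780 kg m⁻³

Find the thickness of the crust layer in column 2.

27.3 km

Take the compensation level at the base of the deeper column (depth z_c below the surface of column 1) and equate Σ ρ_i t_i down to z_c; mantle fills any gap and the z_c terms cancel.
Column 1: 1.887×2950 + 29.65×2660 + (z_c − 31.537)×3370
Column 2: 1.711×0 + x×2780 + (z_c − 1.711 − 0 − x)×3370
The z_c×3370 term appears on both sides and cancels. Collect the known terms of each column as K = Σ(ρt)_known − 3370 × (depth of known layers): K_1 = 84435.65 − 3370×31.537 = −21844.04; K_2 = 0 − 3370×(1.711 + 0) = −5766.07.
Balance: K_1 = K_2 − x×(3370 − 2780), so x = (K_2 − K_1)/(3370 − 2780) = 16078/590 = 27.3 km.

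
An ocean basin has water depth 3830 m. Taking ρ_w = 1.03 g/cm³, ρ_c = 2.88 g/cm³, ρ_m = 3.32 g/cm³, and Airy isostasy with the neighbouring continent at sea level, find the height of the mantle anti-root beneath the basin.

16100 m

Isostatic balance requires: replacing crust with seawater at the top is compensated by replacing crust with mantle at the base: d (ρ_c − ρ_w) = a (ρ_m − ρ_c).
a = d (ρ_c − ρ_w)/(ρ_m − ρ_c) = 3830 m × 1.85/0.44 = 16100 m.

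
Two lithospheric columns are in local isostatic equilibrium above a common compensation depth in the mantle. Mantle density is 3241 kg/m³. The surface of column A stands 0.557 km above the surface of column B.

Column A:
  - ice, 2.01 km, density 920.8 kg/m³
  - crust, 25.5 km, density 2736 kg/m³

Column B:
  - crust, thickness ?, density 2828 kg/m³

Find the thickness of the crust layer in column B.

Take the compensation level at the base of the deeper column (depth z_c below the surface of column A) and equate Σ ρ_i t_i down to z_c; mantle fills any gap and the z_c terms cancel.
Column A: 2.01×920.8 + 25.5×2736 + (z_c − 27.51)×3241
Column B: 0.557×0 + x×2828 + (z_c − 0.557 − 0 − x)×3241
The z_c×3241 term appears on both sides and cancels. Collect the known terms of each column as K = Σ(ρt)_known − 3241 × (depth of known layers): K_A = 71618.808 − 3241×27.51 = −17541.102; K_B = 0 − 3241×(0.557 + 0) = −1805.237.
Balance: K_A = K_B − x×(3241 − 2828), so x = (K_B − K_A)/(3241 − 2828) = 15735.9/413 = 38.1 km.

38.1 km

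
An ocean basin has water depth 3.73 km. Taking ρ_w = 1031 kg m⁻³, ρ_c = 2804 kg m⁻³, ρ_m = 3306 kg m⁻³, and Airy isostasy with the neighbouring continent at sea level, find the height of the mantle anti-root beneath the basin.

By Archimedes' principle applied to the lithosphere: replacing crust with seawater at the top is compensated by replacing crust with mantle at the base: d (ρ_c − ρ_w) = a (ρ_m − ρ_c).
a = d (ρ_c − ρ_w)/(ρ_m − ρ_c) = 3.73 km × 1773/502 = 13.2 km.

13.2 km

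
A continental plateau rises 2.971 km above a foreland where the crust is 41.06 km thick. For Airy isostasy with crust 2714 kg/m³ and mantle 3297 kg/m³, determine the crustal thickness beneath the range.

57.9 km

Root depth r = h ρ_c / (ρ_m − ρ_c) = 2.971 km × 2714 / 583 = 13.83 km.
Total thickness = T + h + r = 41.06 km + 2.971 km + 13.83 km = 57.9 km.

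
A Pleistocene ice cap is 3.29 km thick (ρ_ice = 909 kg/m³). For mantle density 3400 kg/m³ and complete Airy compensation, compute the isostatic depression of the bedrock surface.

In Airy isostatic equilibrium: the ice load ρ_ice t is balanced by mantle displaced below, ρ_m s.
s = t ρ_ice / ρ_m = 3.29 km × 909/3400 = 0.88 km.

0.88 km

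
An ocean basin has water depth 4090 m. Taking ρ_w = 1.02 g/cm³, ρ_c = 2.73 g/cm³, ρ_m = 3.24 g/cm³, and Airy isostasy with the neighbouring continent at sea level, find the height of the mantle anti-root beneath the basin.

13700 m

Balancing pressure at the compensation depth: replacing crust with seawater at the top is compensated by replacing crust with mantle at the base: d (ρ_c − ρ_w) = a (ρ_m − ρ_c).
a = d (ρ_c − ρ_w)/(ρ_m − ρ_c) = 4090 m × 1.71/0.51 = 13700 m.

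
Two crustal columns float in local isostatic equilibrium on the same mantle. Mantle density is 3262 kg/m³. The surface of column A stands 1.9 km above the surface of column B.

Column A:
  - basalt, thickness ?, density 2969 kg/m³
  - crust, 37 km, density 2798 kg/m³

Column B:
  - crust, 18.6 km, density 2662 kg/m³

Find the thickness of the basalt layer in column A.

Take the compensation level at the base of the deeper column (depth z_c below the surface of column A) and equate Σ ρ_i t_i down to z_c; mantle fills any gap and the z_c terms cancel.
Column A: x×2969 + 37×2798 + (z_c − 37 − x)×3262
Column B: 1.9×0 + 18.6×2662 + (z_c − 1.9 − 18.6)×3262
The z_c×3262 term appears on both sides and cancels. Collect the known terms of each column as K = Σ(ρt)_known − 3262 × (depth of known layers): K_A = 103526 − 3262×37 = −17168; K_B = 49513.2 − 3262×(1.9 + 18.6) = −17357.8.
Balance: K_A − x×(3262 − 2969) = K_B, so x = (K_A − K_B)/(3262 − 2969) = 189.8/293 = 0.648 km.

0.648 km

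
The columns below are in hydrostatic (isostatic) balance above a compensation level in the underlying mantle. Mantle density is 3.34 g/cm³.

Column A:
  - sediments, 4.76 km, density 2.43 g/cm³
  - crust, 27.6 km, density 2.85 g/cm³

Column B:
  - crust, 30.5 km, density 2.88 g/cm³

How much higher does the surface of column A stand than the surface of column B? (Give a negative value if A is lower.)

1.15 km

For any compensation level in the mantle, the mantle terms cancel and isostasy reduces to e = (Σt_A − Σt_B) − (Σ(ρt)_A − Σ(ρt)_B) / ρ_m.
Σt_A = 32.36 km; Σt_B = 30.5 km; Σ(ρt)_A = 90.2268; Σ(ρt)_B = 87.84 (in km·g/cm³).
e = (32.36 − 30.5) − (90.2268 − 87.84) / 3.34 = 1.15 km.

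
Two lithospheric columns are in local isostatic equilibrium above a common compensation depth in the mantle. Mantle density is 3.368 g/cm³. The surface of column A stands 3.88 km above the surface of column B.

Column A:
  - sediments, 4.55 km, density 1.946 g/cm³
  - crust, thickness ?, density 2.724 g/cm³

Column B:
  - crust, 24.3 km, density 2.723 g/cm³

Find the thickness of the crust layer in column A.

Take the compensation level at the base of the deeper column (depth z_c below the surface of column A) and equate Σ ρ_i t_i down to z_c; mantle fills any gap and the z_c terms cancel.
Column A: 4.55×1.946 + x×2.724 + (z_c − 4.55 − x)×3.368
Column B: 3.88×0 + 24.3×2.723 + (z_c − 3.88 − 24.3)×3.368
The z_c×3.368 term appears on both sides and cancels. Collect the known terms of each column as K = Σ(ρt)_known − 3.368 × (depth of known layers): K_A = 8.8543 − 3.368×4.55 = −6.4701; K_B = 66.1689 − 3.368×(3.88 + 24.3) = −28.74134.
Balance: K_A − x×(3.368 − 2.724) = K_B, so x = (K_A − K_B)/(3.368 − 2.724) = 22.2712/0.644 = 34.6 km.

34.6 km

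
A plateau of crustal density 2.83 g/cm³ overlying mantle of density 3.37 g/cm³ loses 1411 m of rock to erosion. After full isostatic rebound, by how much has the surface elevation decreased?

Rebound u = e ρ_c/ρ_m = 1411 m × 2.83/3.37 = 1185 m.
Net surface drop = e − u = 1411 m − 1185 m = e (ρ_m − ρ_c)/ρ_m = 226 m.

226 m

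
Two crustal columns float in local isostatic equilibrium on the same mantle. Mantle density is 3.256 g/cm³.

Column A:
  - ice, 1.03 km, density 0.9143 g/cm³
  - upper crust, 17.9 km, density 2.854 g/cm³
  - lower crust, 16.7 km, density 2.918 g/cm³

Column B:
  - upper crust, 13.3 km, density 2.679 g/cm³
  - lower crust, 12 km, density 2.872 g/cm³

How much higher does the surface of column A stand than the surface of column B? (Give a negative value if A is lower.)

0.912 km

For any compensation level in the mantle, the mantle terms cancel and isostasy reduces to e = (Σt_A − Σt_B) − (Σ(ρt)_A − Σ(ρt)_B) / ρ_m.
Σt_A = 35.63 km; Σt_B = 25.3 km; Σ(ρt)_A = 100.758929; Σ(ρt)_B = 70.0947 (in km·g/cm³).
e = (35.63 − 25.3) − (100.758929 − 70.0947) / 3.256 = 0.912 km.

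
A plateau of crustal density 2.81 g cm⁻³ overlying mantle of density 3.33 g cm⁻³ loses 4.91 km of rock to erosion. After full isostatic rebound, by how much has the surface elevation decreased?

Rebound u = e ρ_c/ρ_m = 4.91 km × 2.81/3.33 = 4.143 km.
Net surface drop = e − u = 4.91 km − 4.143 km = e (ρ_m − ρ_c)/ρ_m = 0.767 km.

0.767 km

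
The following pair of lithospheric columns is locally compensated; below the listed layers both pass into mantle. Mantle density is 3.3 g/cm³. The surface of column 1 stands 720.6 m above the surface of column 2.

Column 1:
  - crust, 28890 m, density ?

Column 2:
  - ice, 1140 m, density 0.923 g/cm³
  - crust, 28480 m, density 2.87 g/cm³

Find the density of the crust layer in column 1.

Take the compensation level at the base of the deeper column (depth z_c below the surface of column 1) and equate Σ ρ_i t_i down to z_c; mantle fills any gap and the z_c terms cancel.
Column 1: 28890×ρ + (z_c − 28890)×3.3
Column 2: 720.6×0 + 1140×0.923 + 28480×2.87 + (z_c − 720.6 − 29620)×3.3
The z_c×3.3 term appears on both sides and cancels. Collect the known terms of each column as K = Σ(ρt)_known − 3.3 × (depth of known layers): K_1 = 0 − 3.3×28890 = −95337; K_2 = 82789.82 − 3.3×(720.6 + 29620) = −17334.16.
Balance: K_1 + 28890×ρ = K_2, so ρ = (K_2 − K_1)/28890 = 78002.8/28890 = 2.7 g/cm³.

2.7 g/cm³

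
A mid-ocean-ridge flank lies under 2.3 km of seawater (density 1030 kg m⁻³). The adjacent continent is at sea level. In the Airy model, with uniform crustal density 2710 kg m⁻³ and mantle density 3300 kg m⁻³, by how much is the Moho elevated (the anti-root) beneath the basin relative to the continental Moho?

6.55 km

For local isostatic compensation: replacing crust with seawater at the top is compensated by replacing crust with mantle at the base: d (ρ_c − ρ_w) = a (ρ_m − ρ_c).
a = d (ρ_c − ρ_w)/(ρ_m − ρ_c) = 2.3 km × 1680/590 = 6.55 km.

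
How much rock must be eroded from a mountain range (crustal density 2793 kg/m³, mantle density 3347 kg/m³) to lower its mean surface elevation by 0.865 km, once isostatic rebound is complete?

Net drop Δ = e − u = e − e ρ_c/ρ_m = e (ρ_m − ρ_c)/ρ_m.
e = Δ ρ_m/(ρ_m − ρ_c) = 0.865 km × 3347/554 = 5.23 km.

5.23 km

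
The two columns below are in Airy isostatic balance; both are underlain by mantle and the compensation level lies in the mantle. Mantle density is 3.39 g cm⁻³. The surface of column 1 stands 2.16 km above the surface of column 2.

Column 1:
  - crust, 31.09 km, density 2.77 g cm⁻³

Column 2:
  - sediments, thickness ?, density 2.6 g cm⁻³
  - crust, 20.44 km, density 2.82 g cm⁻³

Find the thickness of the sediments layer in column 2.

Take the compensation level at the base of the deeper column (depth z_c below the surface of column 1) and equate Σ ρ_i t_i down to z_c; mantle fills any gap and the z_c terms cancel.
Column 1: 31.09×2.77 + (z_c − 31.09)×3.39
Column 2: 2.16×0 + x×2.6 + 20.44×2.82 + (z_c − 2.16 − 20.44 − x)×3.39
The z_c×3.39 term appears on both sides and cancels. Collect the known terms of each column as K = Σ(ρt)_known − 3.39 × (depth of known layers): K_1 = 86.1193 − 3.39×31.09 = −19.2758; K_2 = 57.6408 − 3.39×(2.16 + 20.44) = −18.9732.
Balance: K_1 = K_2 − x×(3.39 − 2.6), so x = (K_2 − K_1)/(3.39 − 2.6) = 0.3026/0.79 = 0.383 km.

0.383 km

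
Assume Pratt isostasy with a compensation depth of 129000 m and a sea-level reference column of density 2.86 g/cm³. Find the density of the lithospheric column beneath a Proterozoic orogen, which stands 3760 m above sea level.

Pratt balance: ρ_ref D = ρ (D + h).
ρ = ρ_ref D/(D + h) = 2.86 × 129000 m/(129000 m + 3760 m) = 2.78 g/cm³.

2.78 g/cm³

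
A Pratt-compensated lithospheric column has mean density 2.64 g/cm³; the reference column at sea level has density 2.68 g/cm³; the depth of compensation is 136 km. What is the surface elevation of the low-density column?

ρ_ref D = ρ (D + h) → h = D (ρ_ref − ρ)/ρ.
h = 136 km × (2.68 − 2.64)/2.64 = 2.06 km.

2.06 km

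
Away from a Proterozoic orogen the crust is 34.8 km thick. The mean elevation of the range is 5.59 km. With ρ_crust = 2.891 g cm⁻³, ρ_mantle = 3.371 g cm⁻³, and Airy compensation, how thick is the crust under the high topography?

74.1 km

Root depth r = h ρ_c / (ρ_m − ρ_c) = 5.59 km × 2.891 / 0.48 = 33.67 km.
Total thickness = T + h + r = 34.8 km + 5.59 km + 33.67 km = 74.1 km.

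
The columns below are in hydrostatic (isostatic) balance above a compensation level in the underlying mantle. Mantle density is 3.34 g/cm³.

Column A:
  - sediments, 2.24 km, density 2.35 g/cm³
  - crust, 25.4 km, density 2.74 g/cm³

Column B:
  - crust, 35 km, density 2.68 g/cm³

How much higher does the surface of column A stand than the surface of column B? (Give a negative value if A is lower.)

−1.69 km

For any compensation level in the mantle, the mantle terms cancel and isostasy reduces to e = (Σt_A − Σt_B) − (Σ(ρt)_A − Σ(ρt)_B) / ρ_m.
Σt_A = 27.64 km; Σt_B = 35 km; Σ(ρt)_A = 74.86; Σ(ρt)_B = 93.8 (in km·g/cm³).
e = (27.64 − 35) − (74.86 − 93.8) / 3.34 = −1.69 km.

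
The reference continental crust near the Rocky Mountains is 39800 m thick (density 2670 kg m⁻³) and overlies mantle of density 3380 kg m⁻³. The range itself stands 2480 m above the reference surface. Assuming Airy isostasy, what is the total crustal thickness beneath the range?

51600 m

Root depth r = h ρ_c / (ρ_m − ρ_c) = 2480 m × 2670 / 710 = 9326 m.
Total thickness = T + h + r = 39800 m + 2480 m + 9326 m = 51600 m.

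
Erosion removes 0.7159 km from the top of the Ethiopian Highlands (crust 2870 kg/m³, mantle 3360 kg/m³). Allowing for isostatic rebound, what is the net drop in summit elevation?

Rebound u = e ρ_c/ρ_m = 0.7159 km × 2870/3360 = 0.6115 km.
Net surface drop = e − u = 0.7159 km − 0.6115 km = e (ρ_m − ρ_c)/ρ_m = 0.104 km.

0.104 km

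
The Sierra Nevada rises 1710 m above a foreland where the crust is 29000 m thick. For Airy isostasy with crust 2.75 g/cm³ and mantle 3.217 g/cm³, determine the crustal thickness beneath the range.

40800 m

Root depth r = h ρ_c / (ρ_m − ρ_c) = 1710 m × 2.75 / 0.467 = 10070 m.
Total thickness = T + h + r = 29000 m + 1710 m + 10070 m = 40800 m.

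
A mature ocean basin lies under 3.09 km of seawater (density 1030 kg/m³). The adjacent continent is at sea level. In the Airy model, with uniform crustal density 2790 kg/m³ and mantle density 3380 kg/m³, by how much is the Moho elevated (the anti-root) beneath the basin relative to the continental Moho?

9.22 km

Equating mass per unit area of the two columns: replacing crust with seawater at the top is compensated by replacing crust with mantle at the base: d (ρ_c − ρ_w) = a (ρ_m − ρ_c).
a = d (ρ_c − ρ_w)/(ρ_m − ρ_c) = 3.09 km × 1760/590 = 9.22 km.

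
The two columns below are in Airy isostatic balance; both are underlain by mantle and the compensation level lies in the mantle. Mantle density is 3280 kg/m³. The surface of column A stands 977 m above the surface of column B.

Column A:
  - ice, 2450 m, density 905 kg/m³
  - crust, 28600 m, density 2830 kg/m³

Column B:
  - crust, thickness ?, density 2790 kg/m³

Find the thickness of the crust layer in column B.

31600 m

Take the compensation level at the base of the deeper column (depth z_c below the surface of column A) and equate Σ ρ_i t_i down to z_c; mantle fills any gap and the z_c terms cancel.
Column A: 2450×905 + 28600×2830 + (z_c − 31050)×3280
Column B: 977×0 + x×2790 + (z_c − 977 − 0 − x)×3280
The z_c×3280 term appears on both sides and cancels. Collect the known terms of each column as K = Σ(ρt)_known − 3280 × (depth of known layers): K_A = 83155250 − 3280×31050 = −18688750; K_B = 0 − 3280×(977 + 0) = −3204560.
Balance: K_A = K_B − x×(3280 − 2790), so x = (K_B − K_A)/(3280 − 2790) = 15484200/490 = 31600 m.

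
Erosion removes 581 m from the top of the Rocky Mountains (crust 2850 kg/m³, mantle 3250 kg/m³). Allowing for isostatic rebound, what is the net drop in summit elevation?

Rebound u = e ρ_c/ρ_m = 581 m × 2850/3250 = 509.5 m.
Net surface drop = e − u = 581 m − 509.5 m = e (ρ_m − ρ_c)/ρ_m = 71.5 m.

71.5 m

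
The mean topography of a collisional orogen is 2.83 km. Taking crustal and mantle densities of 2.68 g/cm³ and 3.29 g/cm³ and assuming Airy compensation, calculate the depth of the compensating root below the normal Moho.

Isostatic balance requires: the weight of the topography is balanced by the buoyancy of the root, ρ_c h = (ρ_m − ρ_c) r.
r = h · ρ_c / (ρ_m − ρ_c) = 2.83 km × 2.68 / (3.29 − 2.68) = 12.4 km.

12.4 km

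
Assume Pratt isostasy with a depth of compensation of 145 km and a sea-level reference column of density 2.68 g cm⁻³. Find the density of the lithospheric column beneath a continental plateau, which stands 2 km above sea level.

Pratt balance: ρ_ref D = ρ (D + h).
ρ = ρ_ref D/(D + h) = 2.68 × 145 km/(145 km + 2 km) = 2.64 g cm⁻³.

2.64 g cm⁻³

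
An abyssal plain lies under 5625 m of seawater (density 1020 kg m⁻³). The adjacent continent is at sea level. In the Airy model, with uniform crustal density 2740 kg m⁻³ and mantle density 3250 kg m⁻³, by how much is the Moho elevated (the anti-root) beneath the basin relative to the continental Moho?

Balancing pressure at the compensation depth: replacing crust with seawater at the top is compensated by replacing crust with mantle at the base: d (ρ_c − ρ_w) = a (ρ_m − ρ_c).
a = d (ρ_c − ρ_w)/(ρ_m − ρ_c) = 5625 m × 1720/510 = 19000 m.

19000 m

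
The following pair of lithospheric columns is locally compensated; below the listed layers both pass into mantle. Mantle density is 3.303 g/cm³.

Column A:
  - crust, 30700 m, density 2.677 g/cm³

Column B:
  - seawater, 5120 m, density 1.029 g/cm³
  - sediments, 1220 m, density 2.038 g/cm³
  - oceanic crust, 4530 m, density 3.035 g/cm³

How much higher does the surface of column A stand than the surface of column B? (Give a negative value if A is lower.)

For any compensation level in the mantle, the mantle terms cancel and isostasy reduces to e = (Σt_A − Σt_B) − (Σ(ρt)_A − Σ(ρt)_B) / ρ_m.
Σt_A = 30700 m; Σt_B = 10870 m; Σ(ρt)_A = 82183.9; Σ(ρt)_B = 21503.39 (in m·g/cm³).
e = (30700 − 10870) − (82183.9 − 21503.39) / 3.303 = 1460 m.

1460 m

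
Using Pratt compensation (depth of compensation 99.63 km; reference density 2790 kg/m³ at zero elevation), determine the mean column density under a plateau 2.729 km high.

Pratt balance: ρ_ref D = ρ (D + h).
ρ = ρ_ref D/(D + h) = 2790 × 99.63 km/(99.63 km + 2.729 km) = 2720 kg/m³.

2720 kg/m³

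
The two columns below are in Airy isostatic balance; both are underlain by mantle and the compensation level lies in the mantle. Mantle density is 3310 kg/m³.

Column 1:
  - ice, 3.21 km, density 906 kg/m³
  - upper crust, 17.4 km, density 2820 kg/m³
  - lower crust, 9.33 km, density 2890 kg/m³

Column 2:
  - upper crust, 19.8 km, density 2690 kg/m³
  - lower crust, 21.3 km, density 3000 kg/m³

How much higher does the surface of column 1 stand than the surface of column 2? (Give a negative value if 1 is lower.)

For any compensation level in the mantle, the mantle terms cancel and isostasy reduces to e = (Σt_1 − Σt_2) − (Σ(ρt)_1 − Σ(ρt)_2) / ρ_m.
Σt_1 = 29.94 km; Σt_2 = 41.1 km; Σ(ρt)_1 = 78939.96; Σ(ρt)_2 = 117162 (in km·kg/m³).
e = (29.94 − 41.1) − (78939.96 − 117162) / 3310 = 0.387 km.

0.387 km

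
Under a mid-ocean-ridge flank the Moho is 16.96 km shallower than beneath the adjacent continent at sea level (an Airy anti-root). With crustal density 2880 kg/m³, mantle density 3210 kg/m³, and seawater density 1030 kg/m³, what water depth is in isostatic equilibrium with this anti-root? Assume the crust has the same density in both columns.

3.03 km

Replacing a thickness d of crust by seawater at the top must be balanced by replacing crust with mantle at the base: d (ρ_c − ρ_w) = a (ρ_m − ρ_c).
d = a (ρ_m − ρ_c)/(ρ_c − ρ_w) = 16.96 km × 330/1850 = 3.03 km.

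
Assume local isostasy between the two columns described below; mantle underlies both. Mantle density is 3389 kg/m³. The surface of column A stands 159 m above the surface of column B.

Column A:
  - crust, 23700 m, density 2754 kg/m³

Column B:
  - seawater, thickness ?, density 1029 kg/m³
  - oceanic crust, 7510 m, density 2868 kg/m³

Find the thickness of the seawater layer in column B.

4490 m

Take the compensation level at the base of the deeper column (depth z_c below the surface of column A) and equate Σ ρ_i t_i down to z_c; mantle fills any gap and the z_c terms cancel.
Column A: 23700×2754 + (z_c − 23700)×3389
Column B: 159×0 + x×1029 + 7510×2868 + (z_c − 159 − 7510 − x)×3389
The z_c×3389 term appears on both sides and cancels. Collect the known terms of each column as K = Σ(ρt)_known − 3389 × (depth of known layers): K_A = 65269800 − 3389×23700 = −15049500; K_B = 21538680 − 3389×(159 + 7510) = −4451561.
Balance: K_A = K_B − x×(3389 − 1029), so x = (K_B − K_A)/(3389 − 1029) = 10597900/2360 = 4490 m.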